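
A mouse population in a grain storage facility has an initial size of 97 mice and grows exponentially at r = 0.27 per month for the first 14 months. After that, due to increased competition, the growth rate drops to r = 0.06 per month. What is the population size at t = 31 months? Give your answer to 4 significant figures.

11790 mice

Phase 1: N(14) = 97·e^(0.27×14) = 97·e^3.78 = 4250.16.
Phase 2 runs for 31 − 14 = 17 months at r = 0.06.
N(31) = 4250.16·e^(0.06×17) = 4250.16·e^1.02 = 11786.5.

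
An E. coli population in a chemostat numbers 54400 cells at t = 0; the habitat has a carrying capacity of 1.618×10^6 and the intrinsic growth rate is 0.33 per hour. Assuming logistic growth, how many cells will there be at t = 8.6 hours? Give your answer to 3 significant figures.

603000 cells

A = (K − N₀)/N₀ = (1.618×10^6 − 54400)/54400 = 28.743.
N(t) = K/(1 + A·e^(−rt)) = 1.618×10^6/(1 + 28.743×e^(−0.33×8.6)).
e^(−2.838) = 0.058543; denominator = 1 + 28.743×0.058543 = 2.6827.
N = 1.618×10^6/2.6827 = 603130.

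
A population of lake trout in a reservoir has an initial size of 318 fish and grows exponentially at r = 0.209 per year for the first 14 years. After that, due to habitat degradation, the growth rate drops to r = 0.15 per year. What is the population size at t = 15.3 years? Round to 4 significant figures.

7209 fish

Phase 1: N(14) = 318·e^(0.209×14) = 318·e^2.926 = 5931.61.
Phase 2 runs for 15.3 − 14 = 1.3 years at r = 0.15.
N(15.3) = 5931.61·e^(0.15×1.3) = 5931.61·e^0.195 = 7208.75.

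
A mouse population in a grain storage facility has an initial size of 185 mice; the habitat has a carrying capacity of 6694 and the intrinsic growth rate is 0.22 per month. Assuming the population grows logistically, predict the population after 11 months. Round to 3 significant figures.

A = (K − N₀)/N₀ = (6694 − 185)/185 = 35.184.
N(t) = K/(1 + A·e^(−rt)) = 6694/(1 + 35.184×e^(−0.22×11)).
e^(−2.42) = 0.088922; denominator = 1 + 35.184×0.088922 = 4.1286.
N = 6694/4.1286 = 1621.37.

1620 mice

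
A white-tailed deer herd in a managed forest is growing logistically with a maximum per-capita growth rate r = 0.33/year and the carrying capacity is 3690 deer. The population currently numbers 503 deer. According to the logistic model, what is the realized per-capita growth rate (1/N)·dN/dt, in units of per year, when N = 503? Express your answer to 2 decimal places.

(1/N)·dN/dt = r(1 − N/K) = 0.33 × (1 − 503/3690).
= 0.33 × 0.86369 = 0.28502.

0.29 per year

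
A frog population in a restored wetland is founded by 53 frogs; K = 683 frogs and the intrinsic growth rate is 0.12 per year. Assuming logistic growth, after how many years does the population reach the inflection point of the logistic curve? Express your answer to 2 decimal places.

Logistic growth is fastest at N = K/2 = 341.5.
A = (K − N₀)/N₀ = 11.887. Set K/(1 + A·e^(−rt)) = K/2 → A·e^(−rt) = 1.
e^(−0.12t) = 1/11.887 = 0.084127, so t = ln(11.887)/0.12 = 2.4754/0.12 = 20.629.

20.63 years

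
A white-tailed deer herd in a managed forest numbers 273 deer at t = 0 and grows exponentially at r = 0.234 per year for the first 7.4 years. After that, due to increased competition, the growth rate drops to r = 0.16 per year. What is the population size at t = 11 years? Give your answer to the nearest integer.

2744 deer

Phase 1: N(7.4) = 273·e^(0.234×7.4) = 273·e^1.732 = 1542.36.
Phase 2 runs for 11 − 7.4 = 3.6 years at r = 0.16.
N(11) = 1542.36·e^(0.16×3.6) = 1542.36·e^0.576 = 2743.73.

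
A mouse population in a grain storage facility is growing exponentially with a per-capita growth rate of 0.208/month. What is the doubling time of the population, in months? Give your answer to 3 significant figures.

Doubling time t_d = ln(2)/r = 0.6931/0.208 = 3.3324.

3.33 months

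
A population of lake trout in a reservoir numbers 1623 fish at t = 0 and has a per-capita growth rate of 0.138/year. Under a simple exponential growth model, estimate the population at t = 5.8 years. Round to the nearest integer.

N(t) = N₀·e^(rt) = 1623 × e^(0.138×5.8) = 1623 × e^0.8004.
e^0.8004 ≈ 2.2264, so N ≈ 1623 × 2.2264 = 3613.5.

3613 fish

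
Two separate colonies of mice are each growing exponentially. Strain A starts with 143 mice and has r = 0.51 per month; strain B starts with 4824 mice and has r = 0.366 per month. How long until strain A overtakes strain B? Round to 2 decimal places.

24.43 months

Set 143·e^(0.51t) = 4824·e^(0.366t).
e^((0.51 − 0.366)t) = 4824/143 → e^(0.144·t) = 33.734.
0.144·t = ln(33.734) = 3.5185, so t = 3.5185/0.144 = 24.434.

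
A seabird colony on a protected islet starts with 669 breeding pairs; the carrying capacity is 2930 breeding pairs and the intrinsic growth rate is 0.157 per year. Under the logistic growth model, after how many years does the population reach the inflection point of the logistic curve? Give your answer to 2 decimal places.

Logistic growth is fastest at N = K/2 = 1465.
A = (K − N₀)/N₀ = 3.3797. Set K/(1 + A·e^(−rt)) = K/2 → A·e^(−rt) = 1.
e^(−0.157t) = 1/3.3797 = 0.295887, so t = ln(3.3797)/0.157 = 1.2178/0.157 = 7.7566.

7.76 years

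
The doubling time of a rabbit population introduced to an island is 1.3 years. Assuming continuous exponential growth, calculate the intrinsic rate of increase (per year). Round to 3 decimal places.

0.533 per year

r = ln(2)/t_d = 0.6931/1.3 = 0.53319.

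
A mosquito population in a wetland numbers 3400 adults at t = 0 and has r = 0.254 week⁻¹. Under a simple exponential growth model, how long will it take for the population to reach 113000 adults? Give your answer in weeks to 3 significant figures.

Set N₀·e^(rt) = 113000: e^(0.254·t) = 113000/3400 = 33.235.
0.254·t = ln(33.235) = 3.5036, so t = 3.5036/0.254 = 13.794.

13.8 weeks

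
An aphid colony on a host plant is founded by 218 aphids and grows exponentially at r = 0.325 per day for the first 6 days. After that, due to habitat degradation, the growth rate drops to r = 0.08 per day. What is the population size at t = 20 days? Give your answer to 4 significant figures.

4696 aphids

Phase 1: N(6) = 218·e^(0.325×6) = 218·e^1.95 = 1532.25.
Phase 2 runs for 20 − 6 = 14 days at r = 0.08.
N(20) = 1532.25·e^(0.08×14) = 1532.25·e^1.12 = 4696.13.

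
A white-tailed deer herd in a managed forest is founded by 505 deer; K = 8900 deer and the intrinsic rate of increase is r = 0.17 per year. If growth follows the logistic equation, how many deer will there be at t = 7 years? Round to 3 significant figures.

A = (K − N₀)/N₀ = (8900 − 505)/505 = 16.624.
N(t) = K/(1 + A·e^(−rt)) = 8900/(1 + 16.624×e^(−0.17×7)).
e^(−1.19) = 0.30422; denominator = 1 + 16.624×0.30422 = 6.0573.
N = 8900/6.0573 = 1469.3.

1470 deer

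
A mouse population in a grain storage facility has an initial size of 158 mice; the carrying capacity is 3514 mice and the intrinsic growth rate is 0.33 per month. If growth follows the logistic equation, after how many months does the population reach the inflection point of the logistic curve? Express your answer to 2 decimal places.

9.26 months

Logistic growth is fastest at N = K/2 = 1757.
A = (K − N₀)/N₀ = 21.241. Set K/(1 + A·e^(−rt)) = K/2 → A·e^(−rt) = 1.
e^(−0.33t) = 1/21.241 = 0.0470799, so t = ln(21.241)/0.33 = 3.0559/0.33 = 9.2603.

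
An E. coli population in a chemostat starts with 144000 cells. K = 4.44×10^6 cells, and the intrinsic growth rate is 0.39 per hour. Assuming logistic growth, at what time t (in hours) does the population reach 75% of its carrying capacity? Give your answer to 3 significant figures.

A = (K − N₀)/N₀ = (4.44×10^6 − 144000)/144000 = 29.833.
Solve 4.44×10^6/(1 + 29.833·e^(−0.39t)) = 3.33×10^6: 1 + 29.833·e^(−0.39t) = 1.3333, so e^(−0.39t) = 0.0111732.
−0.39·t = ln(0.0111732) = -4.4942, so t = 4.4942/0.39 = 11.524.

11.5 hours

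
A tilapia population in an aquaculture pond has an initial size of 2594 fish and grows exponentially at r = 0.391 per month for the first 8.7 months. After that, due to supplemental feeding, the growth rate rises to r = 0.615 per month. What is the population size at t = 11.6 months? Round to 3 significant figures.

463000 fish

Phase 1: N(8.7) = 2594·e^(0.391×8.7) = 2594·e^3.402 = 77859.1.
Phase 2 runs for 11.6 − 8.7 = 2.9 months at r = 0.615.
N(11.6) = 77859.1·e^(0.615×2.9) = 77859.1·e^1.784 = 463312.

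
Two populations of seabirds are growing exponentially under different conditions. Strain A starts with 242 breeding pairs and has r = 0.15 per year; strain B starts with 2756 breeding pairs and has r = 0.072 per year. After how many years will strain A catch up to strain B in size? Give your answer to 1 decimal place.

Set 242·e^(0.15t) = 2756·e^(0.072t).
e^((0.15 − 0.072)t) = 2756/242 → e^(0.078·t) = 11.388.
0.078·t = ln(11.388) = 2.4326, so t = 2.4326/0.078 = 31.187.

31.2 years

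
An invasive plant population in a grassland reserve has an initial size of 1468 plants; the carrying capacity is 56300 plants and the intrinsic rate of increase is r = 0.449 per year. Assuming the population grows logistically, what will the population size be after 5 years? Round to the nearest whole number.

A = (K − N₀)/N₀ = (56300 − 1468)/1468 = 37.351.
N(t) = K/(1 + A·e^(−rt)) = 56300/(1 + 37.351×e^(−0.449×5)).
e^(−2.245) = 0.10593; denominator = 1 + 37.351×0.10593 = 4.9566.
N = 56300/4.9566 = 11358.7.

11359 plants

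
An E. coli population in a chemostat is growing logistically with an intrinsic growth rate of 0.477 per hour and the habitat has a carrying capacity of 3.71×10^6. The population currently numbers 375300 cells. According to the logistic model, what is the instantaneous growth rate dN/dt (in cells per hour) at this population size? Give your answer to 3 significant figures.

161000 cells per hour

dN/dt = rN(1 − N/K) = 0.477 × 375300 × (1 − 375300/3.71×10^6).
1 − 375300/3.71×10^6 = 0.89884; dN/dt = 0.477 × 375300 × 0.89884 = 1.60909×10^5.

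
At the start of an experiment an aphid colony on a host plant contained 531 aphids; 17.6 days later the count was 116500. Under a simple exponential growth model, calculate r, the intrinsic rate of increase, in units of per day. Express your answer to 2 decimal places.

From N(t) = N₀·e^(rt): e^(r·17.6) = 116500/531 = 219.4.
r·17.6 = ln(219.4) = 5.3909, so r = 5.3909/17.6 = 0.3063.

0.31 per day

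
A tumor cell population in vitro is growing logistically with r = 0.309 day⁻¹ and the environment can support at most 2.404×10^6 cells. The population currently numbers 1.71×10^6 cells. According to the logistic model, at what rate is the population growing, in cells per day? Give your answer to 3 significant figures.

dN/dt = rN(1 − N/K) = 0.309 × 1.71×10^6 × (1 − 1.71×10^6/2.404×10^6).
1 − 1.71×10^6/2.404×10^6 = 0.28869; dN/dt = 0.309 × 1.71×10^6 × 0.28869 = 1.52539×10^5.

153000 cells per day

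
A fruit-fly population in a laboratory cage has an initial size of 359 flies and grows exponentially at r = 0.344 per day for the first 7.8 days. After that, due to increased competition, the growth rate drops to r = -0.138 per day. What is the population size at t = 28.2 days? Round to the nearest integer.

315 flies

Phase 1: N(7.8) = 359·e^(0.344×7.8) = 359·e^2.683 = 5252.83.
Phase 2 runs for 28.2 − 7.8 = 20.4 days at r = -0.138.
N(28.2) = 5252.83·e^(-0.138×20.4) = 5252.83·e^-2.815 = 314.606.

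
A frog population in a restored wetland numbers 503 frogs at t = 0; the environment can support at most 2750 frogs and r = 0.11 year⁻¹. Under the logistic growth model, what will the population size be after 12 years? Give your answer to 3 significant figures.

1250 frogs

A = (K − N₀)/N₀ = (2750 − 503)/503 = 4.4672.
N(t) = K/(1 + A·e^(−rt)) = 2750/(1 + 4.4672×e^(−0.11×12)).
e^(−1.32) = 0.26714; denominator = 1 + 4.4672×0.26714 = 2.1933.
N = 2750/2.1933 = 1253.79.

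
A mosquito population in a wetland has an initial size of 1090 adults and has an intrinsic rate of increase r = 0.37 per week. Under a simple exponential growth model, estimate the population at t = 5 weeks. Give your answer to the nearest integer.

6932 adults

N(t) = N₀·e^(rt) = 1090 × e^(0.37×5) = 1090 × e^1.85.
e^1.85 ≈ 6.3598, so N ≈ 1090 × 6.3598 = 6932.2.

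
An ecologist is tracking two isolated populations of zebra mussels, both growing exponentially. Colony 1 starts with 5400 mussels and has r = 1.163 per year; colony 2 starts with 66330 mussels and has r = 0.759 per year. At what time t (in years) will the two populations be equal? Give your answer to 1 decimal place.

6.2 years

Set 5400·e^(1.163t) = 66330·e^(0.759t).
e^((1.163 − 0.759)t) = 66330/5400 → e^(0.404·t) = 12.283.
0.404·t = ln(12.283) = 2.5082, so t = 2.5082/0.404 = 6.2085.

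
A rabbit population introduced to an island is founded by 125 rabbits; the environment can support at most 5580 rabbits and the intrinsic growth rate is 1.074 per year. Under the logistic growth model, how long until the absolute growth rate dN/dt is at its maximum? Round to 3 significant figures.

Logistic growth is fastest at N = K/2 = 2790.
A = (K − N₀)/N₀ = 43.64. Set K/(1 + A·e^(−rt)) = K/2 → A·e^(−rt) = 1.
e^(−1.074t) = 1/43.64 = 0.0229148, so t = ln(43.64)/1.074 = 3.776/1.074 = 3.5158.

3.52 years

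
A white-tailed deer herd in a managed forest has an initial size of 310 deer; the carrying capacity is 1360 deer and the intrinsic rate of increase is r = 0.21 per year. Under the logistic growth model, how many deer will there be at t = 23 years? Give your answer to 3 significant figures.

1320 deer

A = (K − N₀)/N₀ = (1360 − 310)/310 = 3.3871.
N(t) = K/(1 + A·e^(−rt)) = 1360/(1 + 3.3871×e^(−0.21×23)).
e^(−4.83) = 0.0079865; denominator = 1 + 3.3871×0.0079865 = 1.0271.
N = 1360/1.0271 = 1324.18.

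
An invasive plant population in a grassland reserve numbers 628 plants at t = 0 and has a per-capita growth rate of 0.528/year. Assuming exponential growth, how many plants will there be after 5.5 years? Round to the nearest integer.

N(t) = N₀·e^(rt) = 628 × e^(0.528×5.5) = 628 × e^2.904.
e^2.904 ≈ 18.247, so N ≈ 628 × 18.247 = 11459.1.

11459 plants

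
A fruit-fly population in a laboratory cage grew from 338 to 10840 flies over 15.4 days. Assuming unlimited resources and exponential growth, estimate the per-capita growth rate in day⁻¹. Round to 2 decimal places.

From N(t) = N₀·e^(rt): e^(r·15.4) = 10840/338 = 32.071.
r·15.4 = ln(32.071) = 3.468, so r = 3.468/15.4 = 0.22519.

0.23 per day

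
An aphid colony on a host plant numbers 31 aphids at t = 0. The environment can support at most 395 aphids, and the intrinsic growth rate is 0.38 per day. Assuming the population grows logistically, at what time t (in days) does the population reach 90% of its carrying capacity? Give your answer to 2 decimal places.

12.26 days

A = (K − N₀)/N₀ = (395 − 31)/31 = 11.742.
Solve 395/(1 + 11.742·e^(−0.38t)) = 355.5: 1 + 11.742·e^(−0.38t) = 1.1111, so e^(−0.38t) = 0.00946276.
−0.38·t = ln(0.00946276) = -4.6604, so t = 4.6604/0.38 = 12.264.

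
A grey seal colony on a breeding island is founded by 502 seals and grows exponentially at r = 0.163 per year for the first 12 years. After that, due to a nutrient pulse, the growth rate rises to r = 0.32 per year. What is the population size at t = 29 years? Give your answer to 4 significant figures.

Phase 1: N(12) = 502·e^(0.163×12) = 502·e^1.956 = 3549.64.
Phase 2 runs for 29 − 12 = 17 years at r = 0.32.
N(29) = 3549.64·e^(0.32×17) = 3549.64·e^5.44 = 817986.

818000 seals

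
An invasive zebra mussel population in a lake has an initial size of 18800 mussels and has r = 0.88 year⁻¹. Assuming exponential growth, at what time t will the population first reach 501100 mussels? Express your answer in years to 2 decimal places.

3.73 years

Set N₀·e^(rt) = 501100: e^(0.88·t) = 501100/18800 = 26.654.
0.88·t = ln(26.654) = 3.2829, so t = 3.2829/0.88 = 3.7306.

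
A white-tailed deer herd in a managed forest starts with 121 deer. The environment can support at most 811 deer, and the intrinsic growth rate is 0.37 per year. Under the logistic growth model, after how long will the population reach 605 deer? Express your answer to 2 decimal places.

A = (K − N₀)/N₀ = (811 − 121)/121 = 5.7025.
Solve 811/(1 + 5.7025·e^(−0.37t)) = 605: 1 + 5.7025·e^(−0.37t) = 1.3405, so e^(−0.37t) = 0.0597101.
−0.37·t = ln(0.0597101) = -2.8183, so t = 2.8183/0.37 = 7.6169.

7.62 years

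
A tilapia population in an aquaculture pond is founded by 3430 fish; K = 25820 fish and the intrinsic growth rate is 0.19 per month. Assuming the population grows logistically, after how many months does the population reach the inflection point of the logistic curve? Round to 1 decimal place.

Logistic growth is fastest at N = K/2 = 12910.
A = (K − N₀)/N₀ = 6.5277. Set K/(1 + A·e^(−rt)) = K/2 → A·e^(−rt) = 1.
e^(−0.19t) = 1/6.5277 = 0.153193, so t = ln(6.5277)/0.19 = 1.8761/0.19 = 9.874.

9.9 months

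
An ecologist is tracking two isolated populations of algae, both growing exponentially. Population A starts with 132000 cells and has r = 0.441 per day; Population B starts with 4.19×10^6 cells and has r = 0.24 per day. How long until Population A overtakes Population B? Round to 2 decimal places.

Set 132000·e^(0.441t) = 4.19×10^6·e^(0.24t).
e^((0.441 − 0.24)t) = 4.19×10^6/132000 → e^(0.201·t) = 31.742.
0.201·t = ln(31.742) = 3.4577, so t = 3.4577/0.201 = 17.202.

17.20 days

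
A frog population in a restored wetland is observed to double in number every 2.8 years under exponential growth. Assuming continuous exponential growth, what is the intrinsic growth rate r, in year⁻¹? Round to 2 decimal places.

r = ln(2)/t_d = 0.6931/2.8 = 0.24755.

0.25 per year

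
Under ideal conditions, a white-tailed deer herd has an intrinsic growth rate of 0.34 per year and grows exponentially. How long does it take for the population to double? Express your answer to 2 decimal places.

Doubling time t_d = ln(2)/r = 0.6931/0.34 = 2.0387.

2.04 years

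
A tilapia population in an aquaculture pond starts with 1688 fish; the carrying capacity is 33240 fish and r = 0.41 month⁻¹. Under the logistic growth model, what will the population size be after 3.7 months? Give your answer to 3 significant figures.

A = (K − N₀)/N₀ = (33240 − 1688)/1688 = 18.692.
N(t) = K/(1 + A·e^(−rt)) = 33240/(1 + 18.692×e^(−0.41×3.7)).
e^(−1.517) = 0.21937; denominator = 1 + 18.692×0.21937 = 5.1004.
N = 33240/5.1004 = 6517.09.

6520 fish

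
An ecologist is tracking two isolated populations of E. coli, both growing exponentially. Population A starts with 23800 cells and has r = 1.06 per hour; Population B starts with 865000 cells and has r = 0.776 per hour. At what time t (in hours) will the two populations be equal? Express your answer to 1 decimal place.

12.7 hours

Set 23800·e^(1.06t) = 865000·e^(0.776t).
e^((1.06 − 0.776)t) = 865000/23800 → e^(0.284·t) = 36.345.
0.284·t = ln(36.345) = 3.593, so t = 3.593/0.284 = 12.652.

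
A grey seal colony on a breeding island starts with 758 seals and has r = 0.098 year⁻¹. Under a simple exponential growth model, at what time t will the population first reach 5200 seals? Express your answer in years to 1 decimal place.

19.7 years

Set N₀·e^(rt) = 5200: e^(0.098·t) = 5200/758 = 6.8602.
0.098·t = ln(6.8602) = 1.9257, so t = 1.9257/0.098 = 19.65.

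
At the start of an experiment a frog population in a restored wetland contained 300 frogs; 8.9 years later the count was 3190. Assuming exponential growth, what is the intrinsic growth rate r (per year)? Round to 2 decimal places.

From N(t) = N₀·e^(rt): e^(r·8.9) = 3190/300 = 10.633.
r·8.9 = ln(10.633) = 2.364, so r = 2.364/8.9 = 0.26562.

0.27 per year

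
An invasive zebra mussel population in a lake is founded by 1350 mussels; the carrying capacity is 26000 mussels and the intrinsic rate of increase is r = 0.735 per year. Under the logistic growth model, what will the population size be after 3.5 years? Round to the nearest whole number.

10861 mussels

A = (K − N₀)/N₀ = (26000 − 1350)/1350 = 18.259.
N(t) = K/(1 + A·e^(−rt)) = 26000/(1 + 18.259×e^(−0.735×3.5)).
e^(−2.572) = 0.076344; denominator = 1 + 18.259×0.076344 = 2.394.
N = 26000/2.394 = 10860.5.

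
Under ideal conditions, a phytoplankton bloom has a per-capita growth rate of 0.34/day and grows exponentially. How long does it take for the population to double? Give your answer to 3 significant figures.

2.04 days

Doubling time t_d = ln(2)/r = 0.6931/0.34 = 2.0387.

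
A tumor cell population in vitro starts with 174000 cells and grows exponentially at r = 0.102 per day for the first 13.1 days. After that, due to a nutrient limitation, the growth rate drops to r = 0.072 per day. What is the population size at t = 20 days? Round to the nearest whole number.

1087955 cells

Phase 1: N(13.1) = 174000·e^(0.102×13.1) = 174000·e^1.336 = 661993.
Phase 2 runs for 20 − 13.1 = 6.9 days at r = 0.072.
N(20) = 661993·e^(0.072×6.9) = 661993·e^0.4968 = 1.087955×10^6.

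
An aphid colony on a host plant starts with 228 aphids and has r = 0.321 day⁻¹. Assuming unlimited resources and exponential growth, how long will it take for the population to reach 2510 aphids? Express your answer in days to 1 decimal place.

7.5 days

Set N₀·e^(rt) = 2510: e^(0.321·t) = 2510/228 = 11.009.
0.321·t = ln(11.009) = 2.3987, so t = 2.3987/0.321 = 7.4726.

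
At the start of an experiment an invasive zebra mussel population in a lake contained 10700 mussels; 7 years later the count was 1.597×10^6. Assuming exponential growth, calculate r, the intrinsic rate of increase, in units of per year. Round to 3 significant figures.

0.715 per year

From N(t) = N₀·e^(rt): e^(r·7) = 1.597×10^6/10700 = 149.25.
r·7 = ln(149.25) = 5.0056, so r = 5.0056/7 = 0.71509.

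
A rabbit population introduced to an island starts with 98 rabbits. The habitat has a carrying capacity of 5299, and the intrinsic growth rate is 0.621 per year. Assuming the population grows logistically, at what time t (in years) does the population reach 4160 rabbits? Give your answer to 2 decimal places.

8.48 years

A = (K − N₀)/N₀ = (5299 − 98)/98 = 53.071.
Solve 5299/(1 + 53.071·e^(−0.621t)) = 4160: 1 + 53.071·e^(−0.621t) = 1.2738, so e^(−0.621t) = 0.00515905.
−0.621·t = ln(0.00515905) = -5.267, so t = 5.267/0.621 = 8.4815.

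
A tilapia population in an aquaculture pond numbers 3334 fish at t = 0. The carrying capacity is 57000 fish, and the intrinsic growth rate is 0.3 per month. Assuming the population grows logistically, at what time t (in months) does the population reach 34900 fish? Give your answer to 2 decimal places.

10.79 months

A = (K − N₀)/N₀ = (57000 − 3334)/3334 = 16.097.
Solve 57000/(1 + 16.097·e^(−0.3t)) = 34900: 1 + 16.097·e^(−0.3t) = 1.6332, so e^(−0.3t) = 0.0393399.
−0.3·t = ln(0.0393399) = -3.2355, so t = 3.2355/0.3 = 10.785.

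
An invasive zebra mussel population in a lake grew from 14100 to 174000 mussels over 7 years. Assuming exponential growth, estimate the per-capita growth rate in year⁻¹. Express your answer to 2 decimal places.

0.36 per year

From N(t) = N₀·e^(rt): e^(r·7) = 174000/14100 = 12.34.
r·7 = ln(12.34) = 2.5129, so r = 2.5129/7 = 0.35898.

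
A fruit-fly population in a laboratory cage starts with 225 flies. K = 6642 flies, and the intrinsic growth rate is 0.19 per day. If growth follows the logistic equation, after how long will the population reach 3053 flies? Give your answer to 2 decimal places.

16.78 days

A = (K − N₀)/N₀ = (6642 − 225)/225 = 28.52.
Solve 6642/(1 + 28.52·e^(−0.19t)) = 3053: 1 + 28.52·e^(−0.19t) = 2.1756, so e^(−0.19t) = 0.041219.
−0.19·t = ln(0.041219) = -3.1889, so t = 3.1889/0.19 = 16.783.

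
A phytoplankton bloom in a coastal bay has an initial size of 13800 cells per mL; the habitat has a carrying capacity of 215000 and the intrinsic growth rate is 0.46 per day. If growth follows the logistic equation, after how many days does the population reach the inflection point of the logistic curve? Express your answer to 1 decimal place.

Logistic growth is fastest at N = K/2 = 107500.
A = (K − N₀)/N₀ = 14.58. Set K/(1 + A·e^(−rt)) = K/2 → A·e^(−rt) = 1.
e^(−0.46t) = 1/14.58 = 0.0685885, so t = ln(14.58)/0.46 = 2.6796/0.46 = 5.8253.

5.8 days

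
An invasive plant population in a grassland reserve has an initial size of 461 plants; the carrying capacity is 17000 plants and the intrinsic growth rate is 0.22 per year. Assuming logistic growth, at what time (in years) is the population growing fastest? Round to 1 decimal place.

16.3 years

Logistic growth is fastest at N = K/2 = 8500.
A = (K − N₀)/N₀ = 35.876. Set K/(1 + A·e^(−rt)) = K/2 → A·e^(−rt) = 1.
e^(−0.22t) = 1/35.876 = 0.0278735, so t = ln(35.876)/0.22 = 3.5801/0.22 = 16.273.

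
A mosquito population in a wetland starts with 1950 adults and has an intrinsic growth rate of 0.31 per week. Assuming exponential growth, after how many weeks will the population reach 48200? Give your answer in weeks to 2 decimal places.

Set N₀·e^(rt) = 48200: e^(0.31·t) = 48200/1950 = 24.718.
0.31·t = ln(24.718) = 3.2075, so t = 3.2075/0.31 = 10.347.

10.35 weeks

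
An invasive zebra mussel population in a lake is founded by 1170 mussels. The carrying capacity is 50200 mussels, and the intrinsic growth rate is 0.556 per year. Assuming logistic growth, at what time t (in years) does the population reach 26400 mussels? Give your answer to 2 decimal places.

6.90 years

A = (K − N₀)/N₀ = (50200 − 1170)/1170 = 41.906.
Solve 50200/(1 + 41.906·e^(−0.556t)) = 26400: 1 + 41.906·e^(−0.556t) = 1.9015, so e^(−0.556t) = 0.0215128.
−0.556·t = ln(0.0215128) = -3.8391, so t = 3.8391/0.556 = 6.9049.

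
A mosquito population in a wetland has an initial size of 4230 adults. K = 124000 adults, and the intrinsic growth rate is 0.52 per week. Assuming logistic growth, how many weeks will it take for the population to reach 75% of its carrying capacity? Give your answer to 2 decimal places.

8.54 weeks

A = (K − N₀)/N₀ = (124000 − 4230)/4230 = 28.314.
Solve 124000/(1 + 28.314·e^(−0.52t)) = 93000: 1 + 28.314·e^(−0.52t) = 1.3333, so e^(−0.52t) = 0.0117726.
−0.52·t = ln(0.0117726) = -4.442, so t = 4.442/0.52 = 8.5423.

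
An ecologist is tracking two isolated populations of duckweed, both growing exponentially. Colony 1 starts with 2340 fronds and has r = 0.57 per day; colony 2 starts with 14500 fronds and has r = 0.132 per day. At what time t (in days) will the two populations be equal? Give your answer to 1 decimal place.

Set 2340·e^(0.57t) = 14500·e^(0.132t).
e^((0.57 − 0.132)t) = 14500/2340 → e^(0.438·t) = 6.1966.
0.438·t = ln(6.1966) = 1.824, so t = 1.824/0.438 = 4.1644.

4.2 days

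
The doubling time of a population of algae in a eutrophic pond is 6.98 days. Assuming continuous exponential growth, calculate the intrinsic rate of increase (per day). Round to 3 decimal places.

r = ln(2)/t_d = 0.6931/6.98 = 0.099305.

0.099 per day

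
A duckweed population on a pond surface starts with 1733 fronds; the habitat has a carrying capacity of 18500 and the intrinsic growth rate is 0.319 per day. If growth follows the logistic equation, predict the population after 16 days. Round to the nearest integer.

17473 fronds

A = (K − N₀)/N₀ = (18500 − 1733)/1733 = 9.6751.
N(t) = K/(1 + A·e^(−rt)) = 18500/(1 + 9.6751×e^(−0.319×16)).
e^(−5.104) = 0.0060724; denominator = 1 + 9.6751×0.0060724 = 1.0588.
N = 18500/1.0588 = 17473.4.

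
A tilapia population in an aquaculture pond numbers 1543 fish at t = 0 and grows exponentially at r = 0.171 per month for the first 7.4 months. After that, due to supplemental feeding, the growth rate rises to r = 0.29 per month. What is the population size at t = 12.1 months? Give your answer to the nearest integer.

Phase 1: N(7.4) = 1543·e^(0.171×7.4) = 1543·e^1.265 = 5469.18.
Phase 2 runs for 12.1 − 7.4 = 4.7 months at r = 0.29.
N(12.1) = 5469.18·e^(0.29×4.7) = 5469.18·e^1.363 = 21373.

21373 fish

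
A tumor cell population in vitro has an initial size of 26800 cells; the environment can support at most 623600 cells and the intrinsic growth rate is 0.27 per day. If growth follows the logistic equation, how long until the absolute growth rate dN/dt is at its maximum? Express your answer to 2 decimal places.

11.49 days

Logistic growth is fastest at N = K/2 = 311800.
A = (K − N₀)/N₀ = 22.269. Set K/(1 + A·e^(−rt)) = K/2 → A·e^(−rt) = 1.
e^(−0.27t) = 1/22.269 = 0.0449062, so t = ln(22.269)/0.27 = 3.1032/0.27 = 11.493.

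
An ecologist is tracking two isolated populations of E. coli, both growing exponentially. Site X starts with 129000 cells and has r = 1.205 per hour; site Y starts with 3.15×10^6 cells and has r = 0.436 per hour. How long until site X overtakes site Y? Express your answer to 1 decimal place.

4.2 hours

Set 129000·e^(1.205t) = 3.15×10^6·e^(0.436t).
e^((1.205 − 0.436)t) = 3.15×10^6/129000 → e^(0.769·t) = 24.419.
0.769·t = ln(24.419) = 3.1953, so t = 3.1953/0.769 = 4.1552.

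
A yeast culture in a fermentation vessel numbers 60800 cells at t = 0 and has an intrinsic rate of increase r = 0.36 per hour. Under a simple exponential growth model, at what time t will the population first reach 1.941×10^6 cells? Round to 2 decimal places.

Set N₀·e^(rt) = 1.941×10^6: e^(0.36·t) = 1.941×10^6/60800 = 31.924.
0.36·t = ln(31.924) = 3.4634, so t = 3.4634/0.36 = 9.6205.

9.62 hours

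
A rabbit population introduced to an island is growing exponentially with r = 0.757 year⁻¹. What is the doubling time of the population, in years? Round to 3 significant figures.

Doubling time t_d = ln(2)/r = 0.6931/0.757 = 0.91565.

0.916 years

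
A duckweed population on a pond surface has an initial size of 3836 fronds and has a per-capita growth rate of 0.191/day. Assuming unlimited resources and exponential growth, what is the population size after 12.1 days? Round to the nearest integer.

N(t) = N₀·e^(rt) = 3836 × e^(0.191×12.1) = 3836 × e^2.311.
e^2.311 ≈ 10.086, so N ≈ 3836 × 10.086 = 38688.

38688 fronds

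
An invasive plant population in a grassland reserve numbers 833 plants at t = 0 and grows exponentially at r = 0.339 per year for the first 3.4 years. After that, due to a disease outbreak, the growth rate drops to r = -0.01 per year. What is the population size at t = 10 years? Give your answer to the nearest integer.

2469 plants

Phase 1: N(3.4) = 833·e^(0.339×3.4) = 833·e^1.153 = 2637.62.
Phase 2 runs for 10 − 3.4 = 6.6 years at r = -0.01.
N(10) = 2637.62·e^(-0.01×6.6) = 2637.62·e^-0.066 = 2469.16.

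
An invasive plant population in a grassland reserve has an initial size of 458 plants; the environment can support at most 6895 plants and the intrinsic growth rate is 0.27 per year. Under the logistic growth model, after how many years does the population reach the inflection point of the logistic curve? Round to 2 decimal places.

Logistic growth is fastest at N = K/2 = 3447.5.
A = (K − N₀)/N₀ = 14.055. Set K/(1 + A·e^(−rt)) = K/2 → A·e^(−rt) = 1.
e^(−0.27t) = 1/14.055 = 0.0711512, so t = ln(14.055)/0.27 = 2.6429/0.27 = 9.7887.

9.79 years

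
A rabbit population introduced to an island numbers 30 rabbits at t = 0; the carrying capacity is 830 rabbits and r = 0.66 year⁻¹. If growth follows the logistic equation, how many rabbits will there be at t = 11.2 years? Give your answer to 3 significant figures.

A = (K − N₀)/N₀ = (830 − 30)/30 = 26.667.
N(t) = K/(1 + A·e^(−rt)) = 830/(1 + 26.667×e^(−0.66×11.2)).
e^(−7.392) = 0.00061616; denominator = 1 + 26.667×0.00061616 = 1.0164.
N = 830/1.0164 = 816.583.

817 rabbits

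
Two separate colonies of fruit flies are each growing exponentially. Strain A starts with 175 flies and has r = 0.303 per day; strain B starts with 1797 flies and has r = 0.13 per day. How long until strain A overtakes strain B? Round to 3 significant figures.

Set 175·e^(0.303t) = 1797·e^(0.13t).
e^((0.303 − 0.13)t) = 1797/175 → e^(0.173·t) = 10.269.
0.173·t = ln(10.269) = 2.3291, so t = 2.3291/0.173 = 13.463.

13.5 days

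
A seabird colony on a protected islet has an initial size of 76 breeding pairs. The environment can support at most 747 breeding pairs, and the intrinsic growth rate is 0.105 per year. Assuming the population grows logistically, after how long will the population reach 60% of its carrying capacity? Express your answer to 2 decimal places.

24.60 years

A = (K − N₀)/N₀ = (747 − 76)/76 = 8.8289.
Solve 747/(1 + 8.8289·e^(−0.105t)) = 448.2: 1 + 8.8289·e^(−0.105t) = 1.6667, so e^(−0.105t) = 0.0755092.
−0.105·t = ln(0.0755092) = -2.5835, so t = 2.5835/0.105 = 24.605.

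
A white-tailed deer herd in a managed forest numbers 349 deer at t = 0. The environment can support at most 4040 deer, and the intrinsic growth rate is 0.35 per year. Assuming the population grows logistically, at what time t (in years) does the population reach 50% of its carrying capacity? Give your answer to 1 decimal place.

A = (K − N₀)/N₀ = (4040 − 349)/349 = 10.576.
Solve 4040/(1 + 10.576·e^(−0.35t)) = 2020: 1 + 10.576·e^(−0.35t) = 2, so e^(−0.35t) = 0.0945543.
−0.35·t = ln(0.0945543) = -2.3586, so t = 2.3586/0.35 = 6.7388.

6.7 years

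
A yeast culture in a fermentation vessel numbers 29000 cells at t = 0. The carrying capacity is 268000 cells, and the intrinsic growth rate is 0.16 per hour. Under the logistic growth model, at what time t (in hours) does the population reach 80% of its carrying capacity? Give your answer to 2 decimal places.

21.85 hours

A = (K − N₀)/N₀ = (268000 − 29000)/29000 = 8.2414.
Solve 268000/(1 + 8.2414·e^(−0.16t)) = 214400: 1 + 8.2414·e^(−0.16t) = 1.25, so e^(−0.16t) = 0.0303347.
−0.16·t = ln(0.0303347) = -3.4955, so t = 3.4955/0.16 = 21.847.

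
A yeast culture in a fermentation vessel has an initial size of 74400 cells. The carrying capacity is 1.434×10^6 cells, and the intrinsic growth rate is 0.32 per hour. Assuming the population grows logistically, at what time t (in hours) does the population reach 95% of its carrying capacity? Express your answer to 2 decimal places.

A = (K − N₀)/N₀ = (1.434×10^6 − 74400)/74400 = 18.274.
Solve 1.434×10^6/(1 + 18.274·e^(−0.32t)) = 1.3623×10^6: 1 + 18.274·e^(−0.32t) = 1.0526, so e^(−0.32t) = 0.0028801.
−0.32·t = ln(0.0028801) = -5.8499, so t = 5.8499/0.32 = 18.281.

18.28 hours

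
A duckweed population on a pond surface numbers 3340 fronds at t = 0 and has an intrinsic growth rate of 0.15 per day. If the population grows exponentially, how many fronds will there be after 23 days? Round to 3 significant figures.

105000 fronds

N(t) = N₀·e^(rt) = 3340 × e^(0.15×23) = 3340 × e^3.45.
e^3.45 ≈ 31.5, so N ≈ 3340 × 31.5 = 105211.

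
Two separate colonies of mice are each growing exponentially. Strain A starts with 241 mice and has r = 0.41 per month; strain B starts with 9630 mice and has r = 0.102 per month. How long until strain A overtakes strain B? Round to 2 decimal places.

11.97 months

Set 241·e^(0.41t) = 9630·e^(0.102t).
e^((0.41 − 0.102)t) = 9630/241 → e^(0.308·t) = 39.959.
0.308·t = ln(39.959) = 3.6878, so t = 3.6878/0.308 = 11.974.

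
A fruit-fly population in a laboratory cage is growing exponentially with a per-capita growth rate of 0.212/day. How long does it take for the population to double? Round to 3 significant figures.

3.27 days

Doubling time t_d = ln(2)/r = 0.6931/0.212 = 3.2696.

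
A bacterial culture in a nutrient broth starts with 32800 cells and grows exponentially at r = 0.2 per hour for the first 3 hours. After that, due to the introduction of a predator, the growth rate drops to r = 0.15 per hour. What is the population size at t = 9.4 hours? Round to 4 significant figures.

156100 cells

Phase 1: N(3) = 32800·e^(0.2×3) = 32800·e^0.6 = 59765.5.
Phase 2 runs for 9.4 − 3 = 6.4 hours at r = 0.15.
N(9.4) = 59765.5·e^(0.15×6.4) = 59765.5·e^0.96 = 156089.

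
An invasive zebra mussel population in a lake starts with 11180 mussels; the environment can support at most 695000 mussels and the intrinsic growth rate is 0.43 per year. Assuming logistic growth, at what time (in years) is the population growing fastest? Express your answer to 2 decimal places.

Logistic growth is fastest at N = K/2 = 347500.
A = (K − N₀)/N₀ = 61.165. Set K/(1 + A·e^(−rt)) = K/2 → A·e^(−rt) = 1.
e^(−0.43t) = 1/61.165 = 0.0163493, so t = ln(61.165)/0.43 = 4.1136/0.43 = 9.5664.

9.57 years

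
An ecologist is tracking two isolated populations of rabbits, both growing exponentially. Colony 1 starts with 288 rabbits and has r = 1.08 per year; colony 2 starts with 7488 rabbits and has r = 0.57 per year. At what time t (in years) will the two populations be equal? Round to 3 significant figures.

Set 288·e^(1.08t) = 7488·e^(0.57t).
e^((1.08 − 0.57)t) = 7488/288 → e^(0.51·t) = 26.
0.51·t = ln(26) = 3.2581, so t = 3.2581/0.51 = 6.3884.

6.39 years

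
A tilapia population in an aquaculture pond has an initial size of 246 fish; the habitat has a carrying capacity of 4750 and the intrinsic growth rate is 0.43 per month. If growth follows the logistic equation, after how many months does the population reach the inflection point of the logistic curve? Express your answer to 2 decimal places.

6.76 months

Logistic growth is fastest at N = K/2 = 2375.
A = (K − N₀)/N₀ = 18.309. Set K/(1 + A·e^(−rt)) = K/2 → A·e^(−rt) = 1.
e^(−0.43t) = 1/18.309 = 0.0546181, so t = ln(18.309)/0.43 = 2.9074/0.43 = 6.7614.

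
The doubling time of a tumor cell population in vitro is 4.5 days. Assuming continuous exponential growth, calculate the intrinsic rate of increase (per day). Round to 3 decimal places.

r = ln(2)/t_d = 0.6931/4.5 = 0.15403.

0.154 per day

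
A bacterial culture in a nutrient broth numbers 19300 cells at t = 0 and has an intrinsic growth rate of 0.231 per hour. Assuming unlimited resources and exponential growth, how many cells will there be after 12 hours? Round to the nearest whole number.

308618 cells

N(t) = N₀·e^(rt) = 19300 × e^(0.231×12) = 19300 × e^2.772.
e^2.772 ≈ 15.991, so N ≈ 19300 × 15.991 = 308618.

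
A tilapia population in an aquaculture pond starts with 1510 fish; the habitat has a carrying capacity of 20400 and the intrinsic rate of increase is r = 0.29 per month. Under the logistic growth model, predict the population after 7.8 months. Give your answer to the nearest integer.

A = (K − N₀)/N₀ = (20400 − 1510)/1510 = 12.51.
N(t) = K/(1 + A·e^(−rt)) = 20400/(1 + 12.51×e^(−0.29×7.8)).
e^(−2.262) = 0.10414; denominator = 1 + 12.51×0.10414 = 2.3028.
N = 20400/2.3028 = 8858.74.

8859 fish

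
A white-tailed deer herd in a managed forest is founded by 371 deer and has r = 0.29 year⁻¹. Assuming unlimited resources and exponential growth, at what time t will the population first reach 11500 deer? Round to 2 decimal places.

11.84 years

Set N₀·e^(rt) = 11500: e^(0.29·t) = 11500/371 = 30.997.
0.29·t = ln(30.997) = 3.4339, so t = 3.4339/0.29 = 11.841.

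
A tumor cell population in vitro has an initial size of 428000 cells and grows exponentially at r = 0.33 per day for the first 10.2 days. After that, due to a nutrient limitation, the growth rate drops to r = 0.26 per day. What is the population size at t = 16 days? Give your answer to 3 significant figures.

56000000 cells

Phase 1: N(10.2) = 428000·e^(0.33×10.2) = 428000·e^3.366 = 1.239593×10^7.
Phase 2 runs for 16 − 10.2 = 5.8 days at r = 0.26.
N(16) = 1.239593×10^7·e^(0.26×5.8) = 1.239593×10^7·e^1.508 = 5.600091×10^7.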